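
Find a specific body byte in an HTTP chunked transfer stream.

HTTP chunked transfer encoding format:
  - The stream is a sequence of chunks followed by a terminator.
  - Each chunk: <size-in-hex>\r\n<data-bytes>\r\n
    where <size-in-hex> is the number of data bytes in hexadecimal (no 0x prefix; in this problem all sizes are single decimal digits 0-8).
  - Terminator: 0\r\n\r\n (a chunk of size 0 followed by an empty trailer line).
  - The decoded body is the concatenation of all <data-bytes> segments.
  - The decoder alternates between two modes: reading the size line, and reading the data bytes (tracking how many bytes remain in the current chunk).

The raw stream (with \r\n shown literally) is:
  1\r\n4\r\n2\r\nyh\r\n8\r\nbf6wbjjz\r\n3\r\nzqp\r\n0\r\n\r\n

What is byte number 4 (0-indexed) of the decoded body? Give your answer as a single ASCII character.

Answer: f

Derivation:
Chunk 1: stream[0..1]='1' size=0x1=1, data at stream[3..4]='4' -> body[0..1], body so far='4'
Chunk 2: stream[6..7]='2' size=0x2=2, data at stream[9..11]='yh' -> body[1..3], body so far='4yh'
Chunk 3: stream[13..14]='8' size=0x8=8, data at stream[16..24]='bf6wbjjz' -> body[3..11], body so far='4yhbf6wbjjz'
Chunk 4: stream[26..27]='3' size=0x3=3, data at stream[29..32]='zqp' -> body[11..14], body so far='4yhbf6wbjjzzqp'
Chunk 5: stream[34..35]='0' size=0 (terminator). Final body='4yhbf6wbjjzzqp' (14 bytes)
Body byte 4 = 'f'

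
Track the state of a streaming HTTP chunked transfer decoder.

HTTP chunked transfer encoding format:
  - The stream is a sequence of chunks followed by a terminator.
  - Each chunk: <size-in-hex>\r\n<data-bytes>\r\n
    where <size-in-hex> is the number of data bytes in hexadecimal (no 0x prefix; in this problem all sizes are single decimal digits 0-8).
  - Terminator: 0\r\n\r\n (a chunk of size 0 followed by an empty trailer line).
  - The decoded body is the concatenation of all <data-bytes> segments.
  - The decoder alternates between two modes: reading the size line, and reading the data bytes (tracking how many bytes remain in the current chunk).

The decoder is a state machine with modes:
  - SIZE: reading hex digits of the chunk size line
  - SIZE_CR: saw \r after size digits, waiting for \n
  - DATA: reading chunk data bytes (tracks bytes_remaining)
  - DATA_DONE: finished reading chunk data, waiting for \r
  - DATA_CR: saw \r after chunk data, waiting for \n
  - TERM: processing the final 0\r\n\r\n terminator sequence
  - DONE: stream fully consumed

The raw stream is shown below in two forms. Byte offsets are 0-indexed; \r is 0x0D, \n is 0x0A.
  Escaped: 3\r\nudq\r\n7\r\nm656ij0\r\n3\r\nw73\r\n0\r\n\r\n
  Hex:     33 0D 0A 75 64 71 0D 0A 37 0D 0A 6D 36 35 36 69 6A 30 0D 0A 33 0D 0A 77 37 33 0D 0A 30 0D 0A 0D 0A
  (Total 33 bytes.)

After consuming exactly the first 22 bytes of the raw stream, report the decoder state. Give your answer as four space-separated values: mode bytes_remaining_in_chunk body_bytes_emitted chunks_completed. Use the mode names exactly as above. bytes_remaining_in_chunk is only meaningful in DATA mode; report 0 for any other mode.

Answer: SIZE_CR 0 10 2

Derivation:
Byte 0 = '3': mode=SIZE remaining=0 emitted=0 chunks_done=0
Byte 1 = 0x0D: mode=SIZE_CR remaining=0 emitted=0 chunks_done=0
Byte 2 = 0x0A: mode=DATA remaining=3 emitted=0 chunks_done=0
Byte 3 = 'u': mode=DATA remaining=2 emitted=1 chunks_done=0
Byte 4 = 'd': mode=DATA remaining=1 emitted=2 chunks_done=0
Byte 5 = 'q': mode=DATA_DONE remaining=0 emitted=3 chunks_done=0
Byte 6 = 0x0D: mode=DATA_CR remaining=0 emitted=3 chunks_done=0
Byte 7 = 0x0A: mode=SIZE remaining=0 emitted=3 chunks_done=1
Byte 8 = '7': mode=SIZE remaining=0 emitted=3 chunks_done=1
Byte 9 = 0x0D: mode=SIZE_CR remaining=0 emitted=3 chunks_done=1
Byte 10 = 0x0A: mode=DATA remaining=7 emitted=3 chunks_done=1
Byte 11 = 'm': mode=DATA remaining=6 emitted=4 chunks_done=1
Byte 12 = '6': mode=DATA remaining=5 emitted=5 chunks_done=1
Byte 13 = '5': mode=DATA remaining=4 emitted=6 chunks_done=1
Byte 14 = '6': mode=DATA remaining=3 emitted=7 chunks_done=1
Byte 15 = 'i': mode=DATA remaining=2 emitted=8 chunks_done=1
Byte 16 = 'j': mode=DATA remaining=1 emitted=9 chunks_done=1
Byte 17 = '0': mode=DATA_DONE remaining=0 emitted=10 chunks_done=1
Byte 18 = 0x0D: mode=DATA_CR remaining=0 emitted=10 chunks_done=1
Byte 19 = 0x0A: mode=SIZE remaining=0 emitted=10 chunks_done=2
Byte 20 = '3': mode=SIZE remaining=0 emitted=10 chunks_done=2
Byte 21 = 0x0D: mode=SIZE_CR remaining=0 emitted=10 chunks_done=2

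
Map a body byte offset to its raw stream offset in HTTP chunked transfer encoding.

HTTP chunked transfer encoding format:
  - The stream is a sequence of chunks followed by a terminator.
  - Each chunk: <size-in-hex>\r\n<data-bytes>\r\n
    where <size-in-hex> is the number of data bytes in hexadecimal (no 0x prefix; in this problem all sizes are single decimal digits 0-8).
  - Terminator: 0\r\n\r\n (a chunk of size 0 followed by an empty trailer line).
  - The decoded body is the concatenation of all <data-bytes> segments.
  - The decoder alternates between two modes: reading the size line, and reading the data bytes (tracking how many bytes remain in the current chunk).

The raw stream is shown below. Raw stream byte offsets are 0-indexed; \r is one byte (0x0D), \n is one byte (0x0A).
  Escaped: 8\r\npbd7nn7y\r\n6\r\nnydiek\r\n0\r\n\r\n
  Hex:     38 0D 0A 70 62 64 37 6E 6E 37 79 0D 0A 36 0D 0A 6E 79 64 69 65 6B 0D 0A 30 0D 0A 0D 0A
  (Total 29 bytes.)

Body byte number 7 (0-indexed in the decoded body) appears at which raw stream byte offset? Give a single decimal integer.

Answer: 10

Derivation:
Chunk 1: stream[0..1]='8' size=0x8=8, data at stream[3..11]='pbd7nn7y' -> body[0..8], body so far='pbd7nn7y'
Chunk 2: stream[13..14]='6' size=0x6=6, data at stream[16..22]='nydiek' -> body[8..14], body so far='pbd7nn7ynydiek'
Chunk 3: stream[24..25]='0' size=0 (terminator). Final body='pbd7nn7ynydiek' (14 bytes)
Body byte 7 at stream offset 10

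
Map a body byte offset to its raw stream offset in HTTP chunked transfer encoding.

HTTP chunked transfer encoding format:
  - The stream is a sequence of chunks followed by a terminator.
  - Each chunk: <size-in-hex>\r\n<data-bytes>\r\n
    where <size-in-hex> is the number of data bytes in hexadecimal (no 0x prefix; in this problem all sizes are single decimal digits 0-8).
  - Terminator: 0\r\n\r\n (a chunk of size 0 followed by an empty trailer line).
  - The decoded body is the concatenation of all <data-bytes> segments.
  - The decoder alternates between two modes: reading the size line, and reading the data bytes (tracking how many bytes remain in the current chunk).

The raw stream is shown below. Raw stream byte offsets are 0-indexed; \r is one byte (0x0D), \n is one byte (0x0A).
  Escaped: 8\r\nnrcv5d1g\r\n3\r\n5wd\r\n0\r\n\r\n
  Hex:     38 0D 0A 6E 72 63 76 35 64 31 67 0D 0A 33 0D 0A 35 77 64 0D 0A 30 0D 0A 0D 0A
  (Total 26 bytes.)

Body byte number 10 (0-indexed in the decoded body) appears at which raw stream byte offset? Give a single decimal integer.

Answer: 18

Derivation:
Chunk 1: stream[0..1]='8' size=0x8=8, data at stream[3..11]='nrcv5d1g' -> body[0..8], body so far='nrcv5d1g'
Chunk 2: stream[13..14]='3' size=0x3=3, data at stream[16..19]='5wd' -> body[8..11], body so far='nrcv5d1g5wd'
Chunk 3: stream[21..22]='0' size=0 (terminator). Final body='nrcv5d1g5wd' (11 bytes)
Body byte 10 at stream offset 18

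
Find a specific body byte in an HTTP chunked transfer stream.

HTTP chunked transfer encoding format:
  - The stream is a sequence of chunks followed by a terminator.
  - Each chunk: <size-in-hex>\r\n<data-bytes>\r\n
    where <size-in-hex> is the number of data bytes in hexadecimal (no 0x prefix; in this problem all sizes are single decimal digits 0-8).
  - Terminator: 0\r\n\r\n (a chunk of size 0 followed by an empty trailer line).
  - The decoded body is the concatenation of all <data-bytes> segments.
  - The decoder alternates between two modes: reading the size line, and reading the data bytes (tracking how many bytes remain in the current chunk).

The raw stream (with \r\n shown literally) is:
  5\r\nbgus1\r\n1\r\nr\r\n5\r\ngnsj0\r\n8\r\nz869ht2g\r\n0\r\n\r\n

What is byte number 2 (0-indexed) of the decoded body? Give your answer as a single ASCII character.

Chunk 1: stream[0..1]='5' size=0x5=5, data at stream[3..8]='bgus1' -> body[0..5], body so far='bgus1'
Chunk 2: stream[10..11]='1' size=0x1=1, data at stream[13..14]='r' -> body[5..6], body so far='bgus1r'
Chunk 3: stream[16..17]='5' size=0x5=5, data at stream[19..24]='gnsj0' -> body[6..11], body so far='bgus1rgnsj0'
Chunk 4: stream[26..27]='8' size=0x8=8, data at stream[29..37]='z869ht2g' -> body[11..19], body so far='bgus1rgnsj0z869ht2g'
Chunk 5: stream[39..40]='0' size=0 (terminator). Final body='bgus1rgnsj0z869ht2g' (19 bytes)
Body byte 2 = 'u'

Answer: u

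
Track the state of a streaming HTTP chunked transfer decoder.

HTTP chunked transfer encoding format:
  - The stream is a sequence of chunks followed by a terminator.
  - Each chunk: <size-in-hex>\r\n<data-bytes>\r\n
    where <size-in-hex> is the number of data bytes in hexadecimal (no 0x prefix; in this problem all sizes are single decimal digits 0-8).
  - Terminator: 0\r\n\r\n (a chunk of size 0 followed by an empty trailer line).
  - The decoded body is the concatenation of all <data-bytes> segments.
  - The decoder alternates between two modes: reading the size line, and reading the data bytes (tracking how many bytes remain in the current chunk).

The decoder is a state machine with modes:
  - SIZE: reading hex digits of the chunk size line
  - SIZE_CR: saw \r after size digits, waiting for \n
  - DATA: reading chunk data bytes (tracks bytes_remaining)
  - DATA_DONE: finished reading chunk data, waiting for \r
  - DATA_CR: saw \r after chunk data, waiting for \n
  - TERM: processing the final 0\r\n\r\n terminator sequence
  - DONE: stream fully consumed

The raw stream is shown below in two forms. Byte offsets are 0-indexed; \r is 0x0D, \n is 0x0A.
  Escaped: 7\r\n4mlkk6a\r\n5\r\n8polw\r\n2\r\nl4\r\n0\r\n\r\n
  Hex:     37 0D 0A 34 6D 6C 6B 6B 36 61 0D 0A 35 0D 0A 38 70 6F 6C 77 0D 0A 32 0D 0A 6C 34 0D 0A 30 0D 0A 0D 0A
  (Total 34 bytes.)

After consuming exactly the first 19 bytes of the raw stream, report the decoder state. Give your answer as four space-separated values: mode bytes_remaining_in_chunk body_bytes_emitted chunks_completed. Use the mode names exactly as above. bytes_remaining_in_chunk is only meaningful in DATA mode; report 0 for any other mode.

Answer: DATA 1 11 1

Derivation:
Byte 0 = '7': mode=SIZE remaining=0 emitted=0 chunks_done=0
Byte 1 = 0x0D: mode=SIZE_CR remaining=0 emitted=0 chunks_done=0
Byte 2 = 0x0A: mode=DATA remaining=7 emitted=0 chunks_done=0
Byte 3 = '4': mode=DATA remaining=6 emitted=1 chunks_done=0
Byte 4 = 'm': mode=DATA remaining=5 emitted=2 chunks_done=0
Byte 5 = 'l': mode=DATA remaining=4 emitted=3 chunks_done=0
Byte 6 = 'k': mode=DATA remaining=3 emitted=4 chunks_done=0
Byte 7 = 'k': mode=DATA remaining=2 emitted=5 chunks_done=0
Byte 8 = '6': mode=DATA remaining=1 emitted=6 chunks_done=0
Byte 9 = 'a': mode=DATA_DONE remaining=0 emitted=7 chunks_done=0
Byte 10 = 0x0D: mode=DATA_CR remaining=0 emitted=7 chunks_done=0
Byte 11 = 0x0A: mode=SIZE remaining=0 emitted=7 chunks_done=1
Byte 12 = '5': mode=SIZE remaining=0 emitted=7 chunks_done=1
Byte 13 = 0x0D: mode=SIZE_CR remaining=0 emitted=7 chunks_done=1
Byte 14 = 0x0A: mode=DATA remaining=5 emitted=7 chunks_done=1
Byte 15 = '8': mode=DATA remaining=4 emitted=8 chunks_done=1
Byte 16 = 'p': mode=DATA remaining=3 emitted=9 chunks_done=1
Byte 17 = 'o': mode=DATA remaining=2 emitted=10 chunks_done=1
Byte 18 = 'l': mode=DATA remaining=1 emitted=11 chunks_done=1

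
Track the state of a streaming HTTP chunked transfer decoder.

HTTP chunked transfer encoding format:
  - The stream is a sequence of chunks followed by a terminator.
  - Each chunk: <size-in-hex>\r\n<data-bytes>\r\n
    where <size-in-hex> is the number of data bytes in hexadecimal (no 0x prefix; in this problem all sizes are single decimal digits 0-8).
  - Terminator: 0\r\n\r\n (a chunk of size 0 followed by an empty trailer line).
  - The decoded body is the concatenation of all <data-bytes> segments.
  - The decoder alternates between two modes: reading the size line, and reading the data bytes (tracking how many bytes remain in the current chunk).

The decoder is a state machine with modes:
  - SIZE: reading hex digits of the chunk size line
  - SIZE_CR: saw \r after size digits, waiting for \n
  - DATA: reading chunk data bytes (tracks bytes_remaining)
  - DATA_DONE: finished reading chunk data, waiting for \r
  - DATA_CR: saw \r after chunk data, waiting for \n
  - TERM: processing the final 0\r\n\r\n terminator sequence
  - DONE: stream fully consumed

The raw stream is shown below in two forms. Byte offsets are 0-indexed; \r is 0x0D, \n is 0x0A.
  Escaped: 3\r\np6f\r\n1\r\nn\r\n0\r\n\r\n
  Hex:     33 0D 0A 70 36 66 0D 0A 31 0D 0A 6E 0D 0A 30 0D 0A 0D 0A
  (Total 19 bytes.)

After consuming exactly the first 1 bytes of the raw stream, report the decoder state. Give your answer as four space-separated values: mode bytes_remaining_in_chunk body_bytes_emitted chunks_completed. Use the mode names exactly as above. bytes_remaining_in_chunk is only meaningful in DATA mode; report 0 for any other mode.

Answer: SIZE 0 0 0

Derivation:
Byte 0 = '3': mode=SIZE remaining=0 emitted=0 chunks_done=0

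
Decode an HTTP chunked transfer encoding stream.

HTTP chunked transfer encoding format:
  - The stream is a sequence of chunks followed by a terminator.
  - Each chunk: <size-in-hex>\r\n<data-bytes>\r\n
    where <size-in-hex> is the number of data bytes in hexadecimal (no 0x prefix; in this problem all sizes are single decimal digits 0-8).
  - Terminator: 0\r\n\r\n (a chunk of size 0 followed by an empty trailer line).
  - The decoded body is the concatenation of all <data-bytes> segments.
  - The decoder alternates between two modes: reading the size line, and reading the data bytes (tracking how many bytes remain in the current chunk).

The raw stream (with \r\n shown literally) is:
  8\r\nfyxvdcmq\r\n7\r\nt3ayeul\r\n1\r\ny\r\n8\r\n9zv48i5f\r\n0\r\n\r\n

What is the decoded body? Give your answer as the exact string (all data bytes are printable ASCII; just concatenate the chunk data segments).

Answer: fyxvdcmqt3ayeuly9zv48i5f

Derivation:
Chunk 1: stream[0..1]='8' size=0x8=8, data at stream[3..11]='fyxvdcmq' -> body[0..8], body so far='fyxvdcmq'
Chunk 2: stream[13..14]='7' size=0x7=7, data at stream[16..23]='t3ayeul' -> body[8..15], body so far='fyxvdcmqt3ayeul'
Chunk 3: stream[25..26]='1' size=0x1=1, data at stream[28..29]='y' -> body[15..16], body so far='fyxvdcmqt3ayeuly'
Chunk 4: stream[31..32]='8' size=0x8=8, data at stream[34..42]='9zv48i5f' -> body[16..24], body so far='fyxvdcmqt3ayeuly9zv48i5f'
Chunk 5: stream[44..45]='0' size=0 (terminator). Final body='fyxvdcmqt3ayeuly9zv48i5f' (24 bytes)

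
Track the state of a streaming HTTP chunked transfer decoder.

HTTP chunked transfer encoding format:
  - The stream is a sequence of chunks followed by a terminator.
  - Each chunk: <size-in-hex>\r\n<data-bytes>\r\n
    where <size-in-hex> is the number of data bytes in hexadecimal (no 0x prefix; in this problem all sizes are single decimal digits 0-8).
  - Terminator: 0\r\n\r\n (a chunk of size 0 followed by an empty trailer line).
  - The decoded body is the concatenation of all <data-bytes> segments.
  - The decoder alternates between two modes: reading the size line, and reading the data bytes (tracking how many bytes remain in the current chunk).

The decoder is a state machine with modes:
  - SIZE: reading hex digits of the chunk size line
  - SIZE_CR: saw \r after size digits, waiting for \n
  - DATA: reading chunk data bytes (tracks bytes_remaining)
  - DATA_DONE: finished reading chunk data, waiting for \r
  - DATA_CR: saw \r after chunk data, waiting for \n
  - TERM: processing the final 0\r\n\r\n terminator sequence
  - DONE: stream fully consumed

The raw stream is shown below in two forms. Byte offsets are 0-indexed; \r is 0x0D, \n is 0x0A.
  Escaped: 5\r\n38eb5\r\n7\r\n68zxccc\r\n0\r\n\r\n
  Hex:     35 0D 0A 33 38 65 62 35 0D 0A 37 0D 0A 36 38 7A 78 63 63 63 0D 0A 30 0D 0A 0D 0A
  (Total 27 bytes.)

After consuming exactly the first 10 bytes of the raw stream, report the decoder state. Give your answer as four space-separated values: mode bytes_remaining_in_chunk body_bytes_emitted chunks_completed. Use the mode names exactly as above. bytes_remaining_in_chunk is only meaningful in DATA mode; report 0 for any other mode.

Answer: SIZE 0 5 1

Derivation:
Byte 0 = '5': mode=SIZE remaining=0 emitted=0 chunks_done=0
Byte 1 = 0x0D: mode=SIZE_CR remaining=0 emitted=0 chunks_done=0
Byte 2 = 0x0A: mode=DATA remaining=5 emitted=0 chunks_done=0
Byte 3 = '3': mode=DATA remaining=4 emitted=1 chunks_done=0
Byte 4 = '8': mode=DATA remaining=3 emitted=2 chunks_done=0
Byte 5 = 'e': mode=DATA remaining=2 emitted=3 chunks_done=0
Byte 6 = 'b': mode=DATA remaining=1 emitted=4 chunks_done=0
Byte 7 = '5': mode=DATA_DONE remaining=0 emitted=5 chunks_done=0
Byte 8 = 0x0D: mode=DATA_CR remaining=0 emitted=5 chunks_done=0
Byte 9 = 0x0A: mode=SIZE remaining=0 emitted=5 chunks_done=1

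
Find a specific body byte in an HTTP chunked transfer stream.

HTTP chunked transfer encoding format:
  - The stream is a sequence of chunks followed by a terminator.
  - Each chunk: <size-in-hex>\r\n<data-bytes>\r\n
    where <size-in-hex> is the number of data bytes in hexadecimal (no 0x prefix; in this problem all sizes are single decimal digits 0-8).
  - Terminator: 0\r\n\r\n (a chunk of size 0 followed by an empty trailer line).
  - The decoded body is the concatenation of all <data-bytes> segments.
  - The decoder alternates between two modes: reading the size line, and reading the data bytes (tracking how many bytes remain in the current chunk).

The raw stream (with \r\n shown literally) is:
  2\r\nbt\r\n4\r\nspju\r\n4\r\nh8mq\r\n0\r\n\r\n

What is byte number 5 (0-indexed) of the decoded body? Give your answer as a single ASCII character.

Answer: u

Derivation:
Chunk 1: stream[0..1]='2' size=0x2=2, data at stream[3..5]='bt' -> body[0..2], body so far='bt'
Chunk 2: stream[7..8]='4' size=0x4=4, data at stream[10..14]='spju' -> body[2..6], body so far='btspju'
Chunk 3: stream[16..17]='4' size=0x4=4, data at stream[19..23]='h8mq' -> body[6..10], body so far='btspjuh8mq'
Chunk 4: stream[25..26]='0' size=0 (terminator). Final body='btspjuh8mq' (10 bytes)
Body byte 5 = 'u'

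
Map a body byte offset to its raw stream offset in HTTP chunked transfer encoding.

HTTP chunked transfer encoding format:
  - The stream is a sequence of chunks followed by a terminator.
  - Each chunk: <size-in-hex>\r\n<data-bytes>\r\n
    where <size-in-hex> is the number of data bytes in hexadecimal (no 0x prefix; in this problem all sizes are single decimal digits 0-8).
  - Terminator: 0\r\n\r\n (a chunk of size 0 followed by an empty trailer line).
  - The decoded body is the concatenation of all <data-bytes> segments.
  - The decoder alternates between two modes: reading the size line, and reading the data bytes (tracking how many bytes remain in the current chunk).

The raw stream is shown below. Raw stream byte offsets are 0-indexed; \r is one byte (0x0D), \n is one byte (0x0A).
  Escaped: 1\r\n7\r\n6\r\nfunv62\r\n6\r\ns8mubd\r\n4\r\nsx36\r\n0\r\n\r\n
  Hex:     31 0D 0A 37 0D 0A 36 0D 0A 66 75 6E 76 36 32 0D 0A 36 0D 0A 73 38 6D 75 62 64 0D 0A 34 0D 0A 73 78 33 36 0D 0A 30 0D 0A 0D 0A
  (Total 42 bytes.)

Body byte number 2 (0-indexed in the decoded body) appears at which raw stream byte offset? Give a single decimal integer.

Chunk 1: stream[0..1]='1' size=0x1=1, data at stream[3..4]='7' -> body[0..1], body so far='7'
Chunk 2: stream[6..7]='6' size=0x6=6, data at stream[9..15]='funv62' -> body[1..7], body so far='7funv62'
Chunk 3: stream[17..18]='6' size=0x6=6, data at stream[20..26]='s8mubd' -> body[7..13], body so far='7funv62s8mubd'
Chunk 4: stream[28..29]='4' size=0x4=4, data at stream[31..35]='sx36' -> body[13..17], body so far='7funv62s8mubdsx36'
Chunk 5: stream[37..38]='0' size=0 (terminator). Final body='7funv62s8mubdsx36' (17 bytes)
Body byte 2 at stream offset 10

Answer: 10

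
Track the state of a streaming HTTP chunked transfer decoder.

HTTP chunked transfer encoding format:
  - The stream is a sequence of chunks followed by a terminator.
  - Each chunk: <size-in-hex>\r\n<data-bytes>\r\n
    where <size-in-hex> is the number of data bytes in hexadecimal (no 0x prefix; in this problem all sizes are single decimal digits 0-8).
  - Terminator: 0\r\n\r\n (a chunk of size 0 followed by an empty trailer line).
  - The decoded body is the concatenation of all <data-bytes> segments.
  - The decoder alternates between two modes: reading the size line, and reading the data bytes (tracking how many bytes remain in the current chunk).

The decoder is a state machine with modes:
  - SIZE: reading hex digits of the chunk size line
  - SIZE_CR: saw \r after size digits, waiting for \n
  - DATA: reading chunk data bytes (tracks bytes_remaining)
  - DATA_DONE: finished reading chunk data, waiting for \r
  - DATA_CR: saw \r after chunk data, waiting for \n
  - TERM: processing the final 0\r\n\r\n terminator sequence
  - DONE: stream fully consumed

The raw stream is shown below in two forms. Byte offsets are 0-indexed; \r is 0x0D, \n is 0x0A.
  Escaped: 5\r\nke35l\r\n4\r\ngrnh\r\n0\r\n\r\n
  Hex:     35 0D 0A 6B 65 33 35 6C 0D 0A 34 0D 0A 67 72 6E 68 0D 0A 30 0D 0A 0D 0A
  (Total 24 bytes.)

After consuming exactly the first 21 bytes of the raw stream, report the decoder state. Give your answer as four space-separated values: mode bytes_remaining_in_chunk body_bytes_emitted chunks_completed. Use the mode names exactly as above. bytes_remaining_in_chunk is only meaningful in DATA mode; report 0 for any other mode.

Byte 0 = '5': mode=SIZE remaining=0 emitted=0 chunks_done=0
Byte 1 = 0x0D: mode=SIZE_CR remaining=0 emitted=0 chunks_done=0
Byte 2 = 0x0A: mode=DATA remaining=5 emitted=0 chunks_done=0
Byte 3 = 'k': mode=DATA remaining=4 emitted=1 chunks_done=0
Byte 4 = 'e': mode=DATA remaining=3 emitted=2 chunks_done=0
Byte 5 = '3': mode=DATA remaining=2 emitted=3 chunks_done=0
Byte 6 = '5': mode=DATA remaining=1 emitted=4 chunks_done=0
Byte 7 = 'l': mode=DATA_DONE remaining=0 emitted=5 chunks_done=0
Byte 8 = 0x0D: mode=DATA_CR remaining=0 emitted=5 chunks_done=0
Byte 9 = 0x0A: mode=SIZE remaining=0 emitted=5 chunks_done=1
Byte 10 = '4': mode=SIZE remaining=0 emitted=5 chunks_done=1
Byte 11 = 0x0D: mode=SIZE_CR remaining=0 emitted=5 chunks_done=1
Byte 12 = 0x0A: mode=DATA remaining=4 emitted=5 chunks_done=1
Byte 13 = 'g': mode=DATA remaining=3 emitted=6 chunks_done=1
Byte 14 = 'r': mode=DATA remaining=2 emitted=7 chunks_done=1
Byte 15 = 'n': mode=DATA remaining=1 emitted=8 chunks_done=1
Byte 16 = 'h': mode=DATA_DONE remaining=0 emitted=9 chunks_done=1
Byte 17 = 0x0D: mode=DATA_CR remaining=0 emitted=9 chunks_done=1
Byte 18 = 0x0A: mode=SIZE remaining=0 emitted=9 chunks_done=2
Byte 19 = '0': mode=SIZE remaining=0 emitted=9 chunks_done=2
Byte 20 = 0x0D: mode=SIZE_CR remaining=0 emitted=9 chunks_done=2

Answer: SIZE_CR 0 9 2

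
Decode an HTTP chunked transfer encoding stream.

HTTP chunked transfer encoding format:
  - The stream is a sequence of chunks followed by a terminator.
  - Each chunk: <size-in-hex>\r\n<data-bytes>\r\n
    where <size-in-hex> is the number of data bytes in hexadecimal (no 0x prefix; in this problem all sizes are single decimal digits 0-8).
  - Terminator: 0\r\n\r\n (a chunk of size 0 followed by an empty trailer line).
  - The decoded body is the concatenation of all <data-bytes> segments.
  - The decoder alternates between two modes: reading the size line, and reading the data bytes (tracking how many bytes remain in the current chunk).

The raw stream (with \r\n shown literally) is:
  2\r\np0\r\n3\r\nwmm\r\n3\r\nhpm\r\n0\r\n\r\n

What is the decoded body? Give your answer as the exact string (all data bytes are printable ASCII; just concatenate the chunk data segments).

Chunk 1: stream[0..1]='2' size=0x2=2, data at stream[3..5]='p0' -> body[0..2], body so far='p0'
Chunk 2: stream[7..8]='3' size=0x3=3, data at stream[10..13]='wmm' -> body[2..5], body so far='p0wmm'
Chunk 3: stream[15..16]='3' size=0x3=3, data at stream[18..21]='hpm' -> body[5..8], body so far='p0wmmhpm'
Chunk 4: stream[23..24]='0' size=0 (terminator). Final body='p0wmmhpm' (8 bytes)

Answer: p0wmmhpm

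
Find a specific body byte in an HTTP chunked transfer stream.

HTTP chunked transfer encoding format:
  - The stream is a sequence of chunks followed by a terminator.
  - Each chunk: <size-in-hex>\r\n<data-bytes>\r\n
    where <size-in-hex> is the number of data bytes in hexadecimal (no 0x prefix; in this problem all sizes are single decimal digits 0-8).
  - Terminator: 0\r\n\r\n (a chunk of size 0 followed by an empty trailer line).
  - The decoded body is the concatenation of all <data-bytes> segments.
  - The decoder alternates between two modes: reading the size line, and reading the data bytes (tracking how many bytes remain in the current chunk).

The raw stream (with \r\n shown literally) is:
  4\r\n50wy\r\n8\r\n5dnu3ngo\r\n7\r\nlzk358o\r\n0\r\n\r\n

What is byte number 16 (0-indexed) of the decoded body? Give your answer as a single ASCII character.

Answer: 5

Derivation:
Chunk 1: stream[0..1]='4' size=0x4=4, data at stream[3..7]='50wy' -> body[0..4], body so far='50wy'
Chunk 2: stream[9..10]='8' size=0x8=8, data at stream[12..20]='5dnu3ngo' -> body[4..12], body so far='50wy5dnu3ngo'
Chunk 3: stream[22..23]='7' size=0x7=7, data at stream[25..32]='lzk358o' -> body[12..19], body so far='50wy5dnu3ngolzk358o'
Chunk 4: stream[34..35]='0' size=0 (terminator). Final body='50wy5dnu3ngolzk358o' (19 bytes)
Body byte 16 = '5'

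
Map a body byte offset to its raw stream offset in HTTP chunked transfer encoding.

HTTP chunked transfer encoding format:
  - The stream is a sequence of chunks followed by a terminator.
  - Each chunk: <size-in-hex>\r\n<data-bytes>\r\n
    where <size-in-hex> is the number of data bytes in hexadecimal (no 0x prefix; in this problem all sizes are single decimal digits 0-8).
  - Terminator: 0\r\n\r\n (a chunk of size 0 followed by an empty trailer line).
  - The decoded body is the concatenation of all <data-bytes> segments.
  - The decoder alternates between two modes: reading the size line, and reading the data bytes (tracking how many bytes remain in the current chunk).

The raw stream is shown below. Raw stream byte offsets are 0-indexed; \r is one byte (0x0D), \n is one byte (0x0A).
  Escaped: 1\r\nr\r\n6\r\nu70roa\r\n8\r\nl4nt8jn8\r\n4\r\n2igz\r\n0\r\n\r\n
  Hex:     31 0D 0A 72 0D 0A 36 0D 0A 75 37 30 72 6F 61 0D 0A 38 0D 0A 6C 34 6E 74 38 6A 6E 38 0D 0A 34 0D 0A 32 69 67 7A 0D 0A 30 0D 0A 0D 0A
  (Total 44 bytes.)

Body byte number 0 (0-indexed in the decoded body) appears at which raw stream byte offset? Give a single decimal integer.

Chunk 1: stream[0..1]='1' size=0x1=1, data at stream[3..4]='r' -> body[0..1], body so far='r'
Chunk 2: stream[6..7]='6' size=0x6=6, data at stream[9..15]='u70roa' -> body[1..7], body so far='ru70roa'
Chunk 3: stream[17..18]='8' size=0x8=8, data at stream[20..28]='l4nt8jn8' -> body[7..15], body so far='ru70roal4nt8jn8'
Chunk 4: stream[30..31]='4' size=0x4=4, data at stream[33..37]='2igz' -> body[15..19], body so far='ru70roal4nt8jn82igz'
Chunk 5: stream[39..40]='0' size=0 (terminator). Final body='ru70roal4nt8jn82igz' (19 bytes)
Body byte 0 at stream offset 3

Answer: 3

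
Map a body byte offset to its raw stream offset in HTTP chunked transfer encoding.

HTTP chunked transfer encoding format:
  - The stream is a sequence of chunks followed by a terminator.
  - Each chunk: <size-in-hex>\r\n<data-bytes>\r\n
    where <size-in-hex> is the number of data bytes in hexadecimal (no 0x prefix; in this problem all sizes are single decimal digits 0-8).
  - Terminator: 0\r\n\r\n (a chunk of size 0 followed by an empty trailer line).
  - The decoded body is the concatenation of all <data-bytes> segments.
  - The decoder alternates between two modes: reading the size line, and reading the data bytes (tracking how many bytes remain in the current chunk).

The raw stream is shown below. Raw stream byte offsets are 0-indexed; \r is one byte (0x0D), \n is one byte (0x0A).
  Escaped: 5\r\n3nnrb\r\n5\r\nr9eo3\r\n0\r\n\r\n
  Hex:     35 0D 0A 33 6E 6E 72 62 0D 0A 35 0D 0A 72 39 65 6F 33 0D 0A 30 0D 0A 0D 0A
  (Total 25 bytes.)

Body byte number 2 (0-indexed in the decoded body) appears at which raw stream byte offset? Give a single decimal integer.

Chunk 1: stream[0..1]='5' size=0x5=5, data at stream[3..8]='3nnrb' -> body[0..5], body so far='3nnrb'
Chunk 2: stream[10..11]='5' size=0x5=5, data at stream[13..18]='r9eo3' -> body[5..10], body so far='3nnrbr9eo3'
Chunk 3: stream[20..21]='0' size=0 (terminator). Final body='3nnrbr9eo3' (10 bytes)
Body byte 2 at stream offset 5

Answer: 5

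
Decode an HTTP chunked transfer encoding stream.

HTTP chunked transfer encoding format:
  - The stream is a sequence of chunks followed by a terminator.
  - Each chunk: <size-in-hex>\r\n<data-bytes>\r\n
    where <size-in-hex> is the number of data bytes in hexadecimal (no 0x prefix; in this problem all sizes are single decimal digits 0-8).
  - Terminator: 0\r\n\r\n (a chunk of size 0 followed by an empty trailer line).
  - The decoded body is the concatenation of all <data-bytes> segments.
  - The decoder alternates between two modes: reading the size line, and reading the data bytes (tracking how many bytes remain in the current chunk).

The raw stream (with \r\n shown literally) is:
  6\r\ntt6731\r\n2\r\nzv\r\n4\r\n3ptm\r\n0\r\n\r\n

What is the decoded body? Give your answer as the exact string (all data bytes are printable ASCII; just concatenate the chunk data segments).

Chunk 1: stream[0..1]='6' size=0x6=6, data at stream[3..9]='tt6731' -> body[0..6], body so far='tt6731'
Chunk 2: stream[11..12]='2' size=0x2=2, data at stream[14..16]='zv' -> body[6..8], body so far='tt6731zv'
Chunk 3: stream[18..19]='4' size=0x4=4, data at stream[21..25]='3ptm' -> body[8..12], body so far='tt6731zv3ptm'
Chunk 4: stream[27..28]='0' size=0 (terminator). Final body='tt6731zv3ptm' (12 bytes)

Answer: tt6731zv3ptm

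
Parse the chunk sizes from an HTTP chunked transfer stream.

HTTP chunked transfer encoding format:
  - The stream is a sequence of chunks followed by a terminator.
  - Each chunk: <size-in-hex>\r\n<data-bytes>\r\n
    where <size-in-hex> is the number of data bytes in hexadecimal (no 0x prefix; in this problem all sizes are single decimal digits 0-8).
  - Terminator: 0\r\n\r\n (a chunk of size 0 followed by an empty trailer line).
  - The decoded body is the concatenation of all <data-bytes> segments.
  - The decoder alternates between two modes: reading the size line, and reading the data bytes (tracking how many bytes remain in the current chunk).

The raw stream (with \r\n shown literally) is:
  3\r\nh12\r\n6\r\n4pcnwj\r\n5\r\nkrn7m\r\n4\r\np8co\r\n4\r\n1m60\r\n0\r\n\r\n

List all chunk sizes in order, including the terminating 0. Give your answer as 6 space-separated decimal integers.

Chunk 1: stream[0..1]='3' size=0x3=3, data at stream[3..6]='h12' -> body[0..3], body so far='h12'
Chunk 2: stream[8..9]='6' size=0x6=6, data at stream[11..17]='4pcnwj' -> body[3..9], body so far='h124pcnwj'
Chunk 3: stream[19..20]='5' size=0x5=5, data at stream[22..27]='krn7m' -> body[9..14], body so far='h124pcnwjkrn7m'
Chunk 4: stream[29..30]='4' size=0x4=4, data at stream[32..36]='p8co' -> body[14..18], body so far='h124pcnwjkrn7mp8co'
Chunk 5: stream[38..39]='4' size=0x4=4, data at stream[41..45]='1m60' -> body[18..22], body so far='h124pcnwjkrn7mp8co1m60'
Chunk 6: stream[47..48]='0' size=0 (terminator). Final body='h124pcnwjkrn7mp8co1m60' (22 bytes)

Answer: 3 6 5 4 4 0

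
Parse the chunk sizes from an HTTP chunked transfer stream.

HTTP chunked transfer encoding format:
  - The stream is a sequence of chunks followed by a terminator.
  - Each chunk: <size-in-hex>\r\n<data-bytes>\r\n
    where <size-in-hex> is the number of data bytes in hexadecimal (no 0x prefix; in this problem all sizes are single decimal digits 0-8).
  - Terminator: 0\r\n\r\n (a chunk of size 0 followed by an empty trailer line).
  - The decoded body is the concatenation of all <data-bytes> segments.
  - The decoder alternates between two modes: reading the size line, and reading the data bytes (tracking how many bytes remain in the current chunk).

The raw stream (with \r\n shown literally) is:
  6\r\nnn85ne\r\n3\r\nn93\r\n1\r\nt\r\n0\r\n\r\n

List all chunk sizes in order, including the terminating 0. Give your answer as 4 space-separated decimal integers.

Answer: 6 3 1 0

Derivation:
Chunk 1: stream[0..1]='6' size=0x6=6, data at stream[3..9]='nn85ne' -> body[0..6], body so far='nn85ne'
Chunk 2: stream[11..12]='3' size=0x3=3, data at stream[14..17]='n93' -> body[6..9], body so far='nn85nen93'
Chunk 3: stream[19..20]='1' size=0x1=1, data at stream[22..23]='t' -> body[9..10], body so far='nn85nen93t'
Chunk 4: stream[25..26]='0' size=0 (terminator). Final body='nn85nen93t' (10 bytes)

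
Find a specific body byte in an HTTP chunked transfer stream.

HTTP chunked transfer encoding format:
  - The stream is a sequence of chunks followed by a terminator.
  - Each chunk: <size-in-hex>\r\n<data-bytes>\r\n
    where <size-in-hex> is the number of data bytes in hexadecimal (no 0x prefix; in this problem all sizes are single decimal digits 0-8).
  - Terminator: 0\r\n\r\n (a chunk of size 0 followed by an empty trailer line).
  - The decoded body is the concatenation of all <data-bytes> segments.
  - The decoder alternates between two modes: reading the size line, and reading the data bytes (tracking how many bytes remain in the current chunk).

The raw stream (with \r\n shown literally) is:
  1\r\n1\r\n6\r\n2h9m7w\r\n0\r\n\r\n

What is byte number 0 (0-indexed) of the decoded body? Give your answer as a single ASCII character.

Chunk 1: stream[0..1]='1' size=0x1=1, data at stream[3..4]='1' -> body[0..1], body so far='1'
Chunk 2: stream[6..7]='6' size=0x6=6, data at stream[9..15]='2h9m7w' -> body[1..7], body so far='12h9m7w'
Chunk 3: stream[17..18]='0' size=0 (terminator). Final body='12h9m7w' (7 bytes)
Body byte 0 = '1'

Answer: 1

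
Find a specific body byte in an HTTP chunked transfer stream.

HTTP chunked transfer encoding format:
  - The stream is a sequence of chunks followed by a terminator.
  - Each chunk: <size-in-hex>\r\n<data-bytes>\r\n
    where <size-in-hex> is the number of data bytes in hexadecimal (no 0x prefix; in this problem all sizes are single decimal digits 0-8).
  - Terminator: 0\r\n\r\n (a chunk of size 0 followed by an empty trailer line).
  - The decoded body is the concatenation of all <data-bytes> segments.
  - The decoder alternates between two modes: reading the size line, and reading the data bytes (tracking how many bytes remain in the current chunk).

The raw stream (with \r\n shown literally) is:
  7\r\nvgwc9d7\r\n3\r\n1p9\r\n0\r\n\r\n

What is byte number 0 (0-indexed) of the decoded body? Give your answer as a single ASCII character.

Chunk 1: stream[0..1]='7' size=0x7=7, data at stream[3..10]='vgwc9d7' -> body[0..7], body so far='vgwc9d7'
Chunk 2: stream[12..13]='3' size=0x3=3, data at stream[15..18]='1p9' -> body[7..10], body so far='vgwc9d71p9'
Chunk 3: stream[20..21]='0' size=0 (terminator). Final body='vgwc9d71p9' (10 bytes)
Body byte 0 = 'v'

Answer: v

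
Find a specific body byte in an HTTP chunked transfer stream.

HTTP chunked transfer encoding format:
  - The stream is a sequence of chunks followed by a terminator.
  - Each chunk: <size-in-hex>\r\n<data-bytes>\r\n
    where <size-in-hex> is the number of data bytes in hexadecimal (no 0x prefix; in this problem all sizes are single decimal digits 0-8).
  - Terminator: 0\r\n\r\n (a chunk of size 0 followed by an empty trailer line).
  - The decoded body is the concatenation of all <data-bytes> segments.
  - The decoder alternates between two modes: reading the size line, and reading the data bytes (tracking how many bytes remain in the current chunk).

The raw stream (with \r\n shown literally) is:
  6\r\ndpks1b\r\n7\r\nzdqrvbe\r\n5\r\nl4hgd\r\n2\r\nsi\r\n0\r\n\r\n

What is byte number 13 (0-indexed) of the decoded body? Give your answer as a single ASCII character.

Chunk 1: stream[0..1]='6' size=0x6=6, data at stream[3..9]='dpks1b' -> body[0..6], body so far='dpks1b'
Chunk 2: stream[11..12]='7' size=0x7=7, data at stream[14..21]='zdqrvbe' -> body[6..13], body so far='dpks1bzdqrvbe'
Chunk 3: stream[23..24]='5' size=0x5=5, data at stream[26..31]='l4hgd' -> body[13..18], body so far='dpks1bzdqrvbel4hgd'
Chunk 4: stream[33..34]='2' size=0x2=2, data at stream[36..38]='si' -> body[18..20], body so far='dpks1bzdqrvbel4hgdsi'
Chunk 5: stream[40..41]='0' size=0 (terminator). Final body='dpks1bzdqrvbel4hgdsi' (20 bytes)
Body byte 13 = 'l'

Answer: l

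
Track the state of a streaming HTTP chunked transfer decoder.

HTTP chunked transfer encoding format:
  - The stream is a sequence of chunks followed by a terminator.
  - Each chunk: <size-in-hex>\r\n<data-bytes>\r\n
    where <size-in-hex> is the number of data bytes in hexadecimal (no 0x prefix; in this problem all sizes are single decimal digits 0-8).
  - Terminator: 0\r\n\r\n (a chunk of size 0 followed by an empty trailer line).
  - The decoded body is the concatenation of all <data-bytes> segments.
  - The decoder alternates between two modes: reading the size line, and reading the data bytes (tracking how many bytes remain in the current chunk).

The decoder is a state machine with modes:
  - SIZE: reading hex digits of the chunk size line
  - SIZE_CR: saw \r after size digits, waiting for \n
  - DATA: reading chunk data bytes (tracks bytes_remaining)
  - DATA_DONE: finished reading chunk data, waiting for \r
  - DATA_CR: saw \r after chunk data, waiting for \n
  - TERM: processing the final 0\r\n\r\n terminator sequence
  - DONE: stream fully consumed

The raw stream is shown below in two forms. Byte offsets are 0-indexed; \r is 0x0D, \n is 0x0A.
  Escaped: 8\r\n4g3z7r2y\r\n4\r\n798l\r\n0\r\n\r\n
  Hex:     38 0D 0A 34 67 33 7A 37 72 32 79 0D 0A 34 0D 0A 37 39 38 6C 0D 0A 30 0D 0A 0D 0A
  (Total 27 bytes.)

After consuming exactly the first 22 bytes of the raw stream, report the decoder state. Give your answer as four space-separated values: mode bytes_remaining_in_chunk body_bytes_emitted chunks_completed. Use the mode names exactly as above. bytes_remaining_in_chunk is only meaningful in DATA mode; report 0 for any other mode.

Answer: SIZE 0 12 2

Derivation:
Byte 0 = '8': mode=SIZE remaining=0 emitted=0 chunks_done=0
Byte 1 = 0x0D: mode=SIZE_CR remaining=0 emitted=0 chunks_done=0
Byte 2 = 0x0A: mode=DATA remaining=8 emitted=0 chunks_done=0
Byte 3 = '4': mode=DATA remaining=7 emitted=1 chunks_done=0
Byte 4 = 'g': mode=DATA remaining=6 emitted=2 chunks_done=0
Byte 5 = '3': mode=DATA remaining=5 emitted=3 chunks_done=0
Byte 6 = 'z': mode=DATA remaining=4 emitted=4 chunks_done=0
Byte 7 = '7': mode=DATA remaining=3 emitted=5 chunks_done=0
Byte 8 = 'r': mode=DATA remaining=2 emitted=6 chunks_done=0
Byte 9 = '2': mode=DATA remaining=1 emitted=7 chunks_done=0
Byte 10 = 'y': mode=DATA_DONE remaining=0 emitted=8 chunks_done=0
Byte 11 = 0x0D: mode=DATA_CR remaining=0 emitted=8 chunks_done=0
Byte 12 = 0x0A: mode=SIZE remaining=0 emitted=8 chunks_done=1
Byte 13 = '4': mode=SIZE remaining=0 emitted=8 chunks_done=1
Byte 14 = 0x0D: mode=SIZE_CR remaining=0 emitted=8 chunks_done=1
Byte 15 = 0x0A: mode=DATA remaining=4 emitted=8 chunks_done=1
Byte 16 = '7': mode=DATA remaining=3 emitted=9 chunks_done=1
Byte 17 = '9': mode=DATA remaining=2 emitted=10 chunks_done=1
Byte 18 = '8': mode=DATA remaining=1 emitted=11 chunks_done=1
Byte 19 = 'l': mode=DATA_DONE remaining=0 emitted=12 chunks_done=1
Byte 20 = 0x0D: mode=DATA_CR remaining=0 emitted=12 chunks_done=1
Byte 21 = 0x0A: mode=SIZE remaining=0 emitted=12 chunks_done=2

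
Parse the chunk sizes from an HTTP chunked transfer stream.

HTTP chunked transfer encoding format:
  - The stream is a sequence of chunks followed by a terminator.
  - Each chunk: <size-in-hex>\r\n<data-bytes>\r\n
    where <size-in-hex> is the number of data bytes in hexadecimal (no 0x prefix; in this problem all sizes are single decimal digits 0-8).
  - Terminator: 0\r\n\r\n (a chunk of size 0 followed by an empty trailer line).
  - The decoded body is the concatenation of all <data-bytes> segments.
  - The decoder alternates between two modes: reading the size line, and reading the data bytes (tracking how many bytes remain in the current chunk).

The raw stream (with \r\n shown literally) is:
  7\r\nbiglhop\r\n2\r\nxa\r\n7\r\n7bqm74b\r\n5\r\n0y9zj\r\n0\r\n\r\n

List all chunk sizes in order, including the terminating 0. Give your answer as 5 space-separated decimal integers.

Answer: 7 2 7 5 0

Derivation:
Chunk 1: stream[0..1]='7' size=0x7=7, data at stream[3..10]='biglhop' -> body[0..7], body so far='biglhop'
Chunk 2: stream[12..13]='2' size=0x2=2, data at stream[15..17]='xa' -> body[7..9], body so far='biglhopxa'
Chunk 3: stream[19..20]='7' size=0x7=7, data at stream[22..29]='7bqm74b' -> body[9..16], body so far='biglhopxa7bqm74b'
Chunk 4: stream[31..32]='5' size=0x5=5, data at stream[34..39]='0y9zj' -> body[16..21], body so far='biglhopxa7bqm74b0y9zj'
Chunk 5: stream[41..42]='0' size=0 (terminator). Final body='biglhopxa7bqm74b0y9zj' (21 bytes)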